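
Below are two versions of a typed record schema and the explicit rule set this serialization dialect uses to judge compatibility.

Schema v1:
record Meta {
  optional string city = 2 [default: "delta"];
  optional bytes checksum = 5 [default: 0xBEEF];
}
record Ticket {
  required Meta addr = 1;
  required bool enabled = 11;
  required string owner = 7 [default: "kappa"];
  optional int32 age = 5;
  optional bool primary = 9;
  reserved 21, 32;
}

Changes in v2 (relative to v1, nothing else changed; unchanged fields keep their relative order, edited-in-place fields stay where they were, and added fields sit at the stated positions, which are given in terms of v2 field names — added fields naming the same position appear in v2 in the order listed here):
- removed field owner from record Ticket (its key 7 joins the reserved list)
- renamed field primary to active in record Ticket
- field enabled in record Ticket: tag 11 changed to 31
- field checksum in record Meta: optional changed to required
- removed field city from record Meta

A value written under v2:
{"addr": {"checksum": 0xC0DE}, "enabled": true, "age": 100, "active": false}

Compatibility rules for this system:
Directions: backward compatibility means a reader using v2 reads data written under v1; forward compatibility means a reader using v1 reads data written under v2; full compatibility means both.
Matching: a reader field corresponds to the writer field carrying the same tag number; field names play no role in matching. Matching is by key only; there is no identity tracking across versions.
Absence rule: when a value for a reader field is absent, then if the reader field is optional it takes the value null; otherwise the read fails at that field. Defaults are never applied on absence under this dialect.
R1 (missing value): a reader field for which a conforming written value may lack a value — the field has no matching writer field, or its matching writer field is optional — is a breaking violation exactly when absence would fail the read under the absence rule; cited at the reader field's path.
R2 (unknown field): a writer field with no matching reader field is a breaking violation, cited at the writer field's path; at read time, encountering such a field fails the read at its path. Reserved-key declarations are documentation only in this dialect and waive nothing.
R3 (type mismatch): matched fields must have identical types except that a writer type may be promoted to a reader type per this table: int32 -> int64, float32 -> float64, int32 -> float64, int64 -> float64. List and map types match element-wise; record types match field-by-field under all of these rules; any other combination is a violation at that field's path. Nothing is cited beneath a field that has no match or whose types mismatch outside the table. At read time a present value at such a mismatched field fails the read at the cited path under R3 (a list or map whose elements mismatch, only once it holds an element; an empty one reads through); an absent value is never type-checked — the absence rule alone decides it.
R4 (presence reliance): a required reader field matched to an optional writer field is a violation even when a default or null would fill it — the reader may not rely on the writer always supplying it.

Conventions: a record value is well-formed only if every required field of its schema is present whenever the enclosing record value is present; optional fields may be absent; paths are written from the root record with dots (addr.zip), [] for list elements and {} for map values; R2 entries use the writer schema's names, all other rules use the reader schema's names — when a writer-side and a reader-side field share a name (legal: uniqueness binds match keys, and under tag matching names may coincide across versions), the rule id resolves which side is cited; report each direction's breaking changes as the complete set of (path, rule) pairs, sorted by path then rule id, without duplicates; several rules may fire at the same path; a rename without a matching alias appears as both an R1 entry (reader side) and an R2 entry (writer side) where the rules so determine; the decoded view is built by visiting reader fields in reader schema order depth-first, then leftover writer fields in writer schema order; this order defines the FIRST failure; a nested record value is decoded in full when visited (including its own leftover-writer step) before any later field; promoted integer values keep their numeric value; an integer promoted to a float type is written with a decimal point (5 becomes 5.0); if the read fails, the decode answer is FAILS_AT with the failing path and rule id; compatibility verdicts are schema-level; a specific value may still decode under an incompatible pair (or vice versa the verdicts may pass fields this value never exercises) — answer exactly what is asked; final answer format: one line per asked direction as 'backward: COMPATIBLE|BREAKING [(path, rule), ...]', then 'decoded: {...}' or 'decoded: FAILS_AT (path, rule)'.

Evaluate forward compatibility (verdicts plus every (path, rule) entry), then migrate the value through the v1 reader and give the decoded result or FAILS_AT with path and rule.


in Ticket below, arrows point writer -> reader
forward on Ticket — v1 reading data written by v2:
  addr <- addr (Meta -> Meta, writer required)
  enabled: no writer match
  owner: no writer match
  age <- age (int32 -> int32, writer optional)
  primary <- active (bool -> bool, writer optional)
  leftover writer field: enabled
  addr.city: no writer match
  addr.checksum <- addr.checksum (bytes -> bytes, writer required)
  rule R1 violated at enabled
  rule R2 violated at enabled
  rule R1 violated at owner
  => 3 violation(s): forward is BREAKING for Ticket
decode walk for Ticket under reader schema v1:
  addr.city := null (not supplied -> null)
  addr.checksum := 0xC0DE
  read fails at enabled under R1 (no fill)
  => FAILS_AT (enabled, R1)
ruling out the remaining Ticket differences:
  renamed field primary to active in record Ticket -> no rule fires on it in Ticket's dialect; the asked verdict holds
  field checksum in record Meta: optional changed to required -> matters only for Ticket's backward compatibility — outside the asked direction
  removed field city from record Meta -> matters only for Ticket's backward compatibility — outside the asked direction

forward: BREAKING [(enabled, R1), (enabled, R2), (owner, R1)]; decoded: FAILS_AT (enabled, R1)


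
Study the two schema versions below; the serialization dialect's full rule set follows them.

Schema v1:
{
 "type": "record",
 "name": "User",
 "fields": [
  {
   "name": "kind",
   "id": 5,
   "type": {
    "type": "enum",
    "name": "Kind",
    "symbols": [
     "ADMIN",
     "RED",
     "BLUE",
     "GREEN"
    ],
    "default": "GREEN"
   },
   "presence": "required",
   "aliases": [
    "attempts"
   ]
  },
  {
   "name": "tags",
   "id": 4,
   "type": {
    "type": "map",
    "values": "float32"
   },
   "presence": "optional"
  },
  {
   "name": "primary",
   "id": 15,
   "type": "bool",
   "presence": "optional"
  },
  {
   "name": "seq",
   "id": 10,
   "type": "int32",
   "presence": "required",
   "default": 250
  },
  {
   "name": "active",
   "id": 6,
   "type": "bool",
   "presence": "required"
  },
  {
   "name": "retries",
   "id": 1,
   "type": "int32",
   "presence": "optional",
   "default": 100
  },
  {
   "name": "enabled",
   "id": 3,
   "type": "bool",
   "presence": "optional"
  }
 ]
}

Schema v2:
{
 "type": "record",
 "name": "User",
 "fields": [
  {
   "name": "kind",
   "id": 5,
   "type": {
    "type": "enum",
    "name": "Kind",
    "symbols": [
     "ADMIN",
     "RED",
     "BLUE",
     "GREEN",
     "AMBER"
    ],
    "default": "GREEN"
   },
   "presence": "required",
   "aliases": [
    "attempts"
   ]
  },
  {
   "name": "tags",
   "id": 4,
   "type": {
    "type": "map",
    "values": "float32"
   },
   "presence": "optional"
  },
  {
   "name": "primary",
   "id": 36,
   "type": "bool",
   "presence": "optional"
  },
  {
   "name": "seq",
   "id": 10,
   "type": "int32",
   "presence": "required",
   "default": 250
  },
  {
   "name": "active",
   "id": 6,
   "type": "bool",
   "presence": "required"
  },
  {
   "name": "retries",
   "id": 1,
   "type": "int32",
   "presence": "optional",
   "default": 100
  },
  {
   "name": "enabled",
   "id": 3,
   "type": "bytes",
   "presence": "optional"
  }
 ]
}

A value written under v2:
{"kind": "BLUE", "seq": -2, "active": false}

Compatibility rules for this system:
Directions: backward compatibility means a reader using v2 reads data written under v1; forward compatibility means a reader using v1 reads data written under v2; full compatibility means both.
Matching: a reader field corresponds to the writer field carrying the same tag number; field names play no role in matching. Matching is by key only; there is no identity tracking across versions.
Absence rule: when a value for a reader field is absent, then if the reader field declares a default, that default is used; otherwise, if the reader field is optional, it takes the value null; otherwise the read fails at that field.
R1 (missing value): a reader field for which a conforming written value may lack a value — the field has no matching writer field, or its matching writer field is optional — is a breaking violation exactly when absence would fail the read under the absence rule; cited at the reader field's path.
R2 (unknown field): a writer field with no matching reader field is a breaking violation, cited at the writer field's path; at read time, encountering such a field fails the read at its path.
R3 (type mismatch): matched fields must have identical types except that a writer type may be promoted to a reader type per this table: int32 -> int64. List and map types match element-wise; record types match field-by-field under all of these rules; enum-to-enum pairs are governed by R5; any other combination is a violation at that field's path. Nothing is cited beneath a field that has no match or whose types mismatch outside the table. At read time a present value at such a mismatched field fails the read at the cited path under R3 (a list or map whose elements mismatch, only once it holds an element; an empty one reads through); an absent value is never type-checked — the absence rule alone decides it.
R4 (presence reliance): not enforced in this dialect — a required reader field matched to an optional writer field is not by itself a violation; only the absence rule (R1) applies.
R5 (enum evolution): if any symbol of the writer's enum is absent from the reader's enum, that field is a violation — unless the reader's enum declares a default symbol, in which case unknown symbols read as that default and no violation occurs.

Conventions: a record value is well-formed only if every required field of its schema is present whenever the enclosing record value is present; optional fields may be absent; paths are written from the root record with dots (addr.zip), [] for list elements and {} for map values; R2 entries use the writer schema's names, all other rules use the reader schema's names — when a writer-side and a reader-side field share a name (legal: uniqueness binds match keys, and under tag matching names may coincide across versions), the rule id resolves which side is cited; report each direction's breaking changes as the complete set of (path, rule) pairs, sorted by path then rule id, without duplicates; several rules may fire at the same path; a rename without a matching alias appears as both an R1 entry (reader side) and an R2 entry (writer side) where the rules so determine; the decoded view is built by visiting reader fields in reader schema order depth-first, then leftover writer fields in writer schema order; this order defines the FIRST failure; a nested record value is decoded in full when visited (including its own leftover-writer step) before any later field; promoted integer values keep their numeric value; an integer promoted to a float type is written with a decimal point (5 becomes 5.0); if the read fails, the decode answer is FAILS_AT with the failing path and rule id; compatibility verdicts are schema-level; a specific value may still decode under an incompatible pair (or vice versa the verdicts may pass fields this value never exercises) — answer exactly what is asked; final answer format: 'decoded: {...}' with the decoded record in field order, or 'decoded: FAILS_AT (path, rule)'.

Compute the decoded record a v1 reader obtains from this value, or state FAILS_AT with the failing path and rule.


decoded: {"kind": "BLUE", "tags": null, "primary": null, "seq": -2, "active": false, "retries": 100, "enabled": null}

each type pair in User: writer, then reader
decoding the User value with the v1 reader:
  kind := "BLUE"
  tags := null (absent, optional -> null)
  primary := null (absent, optional -> null)
  seq := -2
  active := false
  retries := 100 (absent -> default)
  enabled := null (absent, optional -> null)
  => decoded: {"kind": "BLUE", "tags": null, "primary": null, "seq": -2, "active": false, "retries": 100, "enabled": null}
the other User changes do not affect what is asked:
  field enabled in record User: type bool changed to bytes -> shifts the User verdicts, not this decode
  field primary in record User: tag 15 changed to 36 -> shifts the User verdicts, not this decode
  enum Kind (field kind in record User): symbol AMBER added -> triggers nothing under the printed rules; the User answer is the same either way


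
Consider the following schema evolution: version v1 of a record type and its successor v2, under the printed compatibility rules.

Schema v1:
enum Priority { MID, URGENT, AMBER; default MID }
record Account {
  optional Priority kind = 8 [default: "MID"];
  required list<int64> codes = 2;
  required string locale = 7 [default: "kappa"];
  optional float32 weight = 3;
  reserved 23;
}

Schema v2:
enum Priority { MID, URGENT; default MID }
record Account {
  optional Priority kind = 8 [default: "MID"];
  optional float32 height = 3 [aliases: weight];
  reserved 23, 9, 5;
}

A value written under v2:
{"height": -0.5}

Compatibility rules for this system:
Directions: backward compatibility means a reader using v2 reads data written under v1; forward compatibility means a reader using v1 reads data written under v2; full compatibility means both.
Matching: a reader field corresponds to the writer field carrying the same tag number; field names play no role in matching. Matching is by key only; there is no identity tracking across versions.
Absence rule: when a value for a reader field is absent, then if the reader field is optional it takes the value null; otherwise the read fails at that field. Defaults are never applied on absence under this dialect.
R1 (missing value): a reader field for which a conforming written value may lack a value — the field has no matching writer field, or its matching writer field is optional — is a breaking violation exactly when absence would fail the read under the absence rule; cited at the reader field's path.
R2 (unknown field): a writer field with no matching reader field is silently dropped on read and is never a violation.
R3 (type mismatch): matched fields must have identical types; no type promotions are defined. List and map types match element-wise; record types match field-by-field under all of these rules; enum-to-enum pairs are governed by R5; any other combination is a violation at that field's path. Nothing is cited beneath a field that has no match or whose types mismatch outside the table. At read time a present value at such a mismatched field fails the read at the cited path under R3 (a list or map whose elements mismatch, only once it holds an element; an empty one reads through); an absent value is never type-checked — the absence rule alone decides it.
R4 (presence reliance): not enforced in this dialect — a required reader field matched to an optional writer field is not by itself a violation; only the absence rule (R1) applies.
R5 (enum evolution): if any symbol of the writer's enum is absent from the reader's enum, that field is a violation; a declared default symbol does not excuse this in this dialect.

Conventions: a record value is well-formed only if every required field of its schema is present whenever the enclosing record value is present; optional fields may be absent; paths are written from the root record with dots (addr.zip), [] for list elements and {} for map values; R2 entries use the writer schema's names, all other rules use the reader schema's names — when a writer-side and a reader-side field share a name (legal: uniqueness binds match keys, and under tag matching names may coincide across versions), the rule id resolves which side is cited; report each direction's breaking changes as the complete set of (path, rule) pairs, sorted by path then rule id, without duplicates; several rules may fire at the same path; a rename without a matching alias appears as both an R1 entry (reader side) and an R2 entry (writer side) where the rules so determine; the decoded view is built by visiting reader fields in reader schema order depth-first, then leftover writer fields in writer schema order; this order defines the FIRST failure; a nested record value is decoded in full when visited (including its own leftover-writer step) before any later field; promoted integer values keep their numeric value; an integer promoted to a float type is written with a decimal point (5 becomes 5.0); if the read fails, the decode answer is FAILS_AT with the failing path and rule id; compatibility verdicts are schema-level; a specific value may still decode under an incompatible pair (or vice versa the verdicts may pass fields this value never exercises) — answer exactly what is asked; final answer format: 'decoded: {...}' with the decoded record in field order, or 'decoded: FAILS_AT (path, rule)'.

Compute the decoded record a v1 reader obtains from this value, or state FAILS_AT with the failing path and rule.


decoded: FAILS_AT (codes, R1)

the writer's type comes first in each Account pair
decode walk for Account under reader schema v1:
  kind := null (absent, optional -> null)
  read fails at codes under R1 (no fill)
  => FAILS_AT (codes, R1)
ruling out the remaining Account differences:
  enum Priority (field kind in record Account): symbol AMBER removed -> affects the rule determinations only; this particular Account value decodes identically
  renamed field weight to height in record Account (alias weight declared on the renamed field) -> inert under this dialect — no rule fires on Account and the result does not move
  removed field locale from record Account -> affects the rule determinations only; this particular Account value decodes identically


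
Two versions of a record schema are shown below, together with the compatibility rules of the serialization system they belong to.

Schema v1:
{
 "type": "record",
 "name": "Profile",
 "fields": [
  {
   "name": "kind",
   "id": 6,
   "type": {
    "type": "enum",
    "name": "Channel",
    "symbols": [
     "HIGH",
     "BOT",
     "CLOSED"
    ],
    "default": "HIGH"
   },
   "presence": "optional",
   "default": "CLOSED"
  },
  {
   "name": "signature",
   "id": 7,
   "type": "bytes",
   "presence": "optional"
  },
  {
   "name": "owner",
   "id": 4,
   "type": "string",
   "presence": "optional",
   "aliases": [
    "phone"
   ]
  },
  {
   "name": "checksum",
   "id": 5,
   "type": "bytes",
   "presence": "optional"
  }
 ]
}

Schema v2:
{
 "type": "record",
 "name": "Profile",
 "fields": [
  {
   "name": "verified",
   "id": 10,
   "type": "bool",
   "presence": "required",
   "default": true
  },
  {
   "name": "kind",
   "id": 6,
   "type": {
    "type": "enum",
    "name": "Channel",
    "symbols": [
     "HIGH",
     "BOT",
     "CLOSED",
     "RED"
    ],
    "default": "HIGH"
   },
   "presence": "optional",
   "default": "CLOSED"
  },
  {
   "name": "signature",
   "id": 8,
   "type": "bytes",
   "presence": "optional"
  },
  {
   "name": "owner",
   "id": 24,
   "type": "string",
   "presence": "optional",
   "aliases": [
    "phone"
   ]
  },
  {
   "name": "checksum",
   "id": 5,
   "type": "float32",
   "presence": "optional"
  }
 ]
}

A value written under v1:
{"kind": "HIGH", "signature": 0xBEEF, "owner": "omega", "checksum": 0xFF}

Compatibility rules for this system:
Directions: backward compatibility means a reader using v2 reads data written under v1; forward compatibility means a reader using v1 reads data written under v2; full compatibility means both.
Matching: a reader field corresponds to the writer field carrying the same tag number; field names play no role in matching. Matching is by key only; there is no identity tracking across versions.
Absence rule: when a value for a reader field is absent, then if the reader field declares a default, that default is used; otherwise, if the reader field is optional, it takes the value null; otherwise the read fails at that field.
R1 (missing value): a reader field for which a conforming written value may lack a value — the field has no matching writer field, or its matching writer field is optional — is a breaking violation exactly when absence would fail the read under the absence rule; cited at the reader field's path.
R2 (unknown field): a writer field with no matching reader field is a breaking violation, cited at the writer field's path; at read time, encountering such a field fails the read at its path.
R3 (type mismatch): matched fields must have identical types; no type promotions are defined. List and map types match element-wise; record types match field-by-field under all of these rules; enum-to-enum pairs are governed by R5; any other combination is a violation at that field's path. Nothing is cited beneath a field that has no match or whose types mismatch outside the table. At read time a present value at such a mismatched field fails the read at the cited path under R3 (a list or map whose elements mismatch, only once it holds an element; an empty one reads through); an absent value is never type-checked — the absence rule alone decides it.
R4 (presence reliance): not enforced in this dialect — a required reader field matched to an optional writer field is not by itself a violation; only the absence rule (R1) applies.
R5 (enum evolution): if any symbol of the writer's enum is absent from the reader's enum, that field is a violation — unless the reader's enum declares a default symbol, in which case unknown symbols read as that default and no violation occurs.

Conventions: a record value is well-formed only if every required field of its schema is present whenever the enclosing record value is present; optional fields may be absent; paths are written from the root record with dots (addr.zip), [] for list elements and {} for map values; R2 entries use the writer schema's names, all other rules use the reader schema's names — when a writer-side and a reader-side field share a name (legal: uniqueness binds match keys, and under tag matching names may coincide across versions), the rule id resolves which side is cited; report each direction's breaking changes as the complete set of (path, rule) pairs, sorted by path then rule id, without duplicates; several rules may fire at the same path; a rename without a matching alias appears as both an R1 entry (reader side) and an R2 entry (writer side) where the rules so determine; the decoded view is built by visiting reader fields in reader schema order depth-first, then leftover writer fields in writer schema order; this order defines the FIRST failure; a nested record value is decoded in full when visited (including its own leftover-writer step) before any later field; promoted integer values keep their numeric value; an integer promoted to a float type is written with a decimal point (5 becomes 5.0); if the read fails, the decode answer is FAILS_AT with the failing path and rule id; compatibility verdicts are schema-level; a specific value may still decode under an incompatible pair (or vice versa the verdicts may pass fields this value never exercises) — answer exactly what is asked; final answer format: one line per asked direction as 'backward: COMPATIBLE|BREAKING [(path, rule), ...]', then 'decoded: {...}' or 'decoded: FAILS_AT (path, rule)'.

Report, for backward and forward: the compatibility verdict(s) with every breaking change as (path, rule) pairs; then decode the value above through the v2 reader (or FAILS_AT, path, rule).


the writer's type comes first in each Profile pair
backward pass over Profile, reader schema v2, writer schema v1:
  verified: no writer match
  kind: paired with writer kind (Channel -> Channel; writer optional)
  signature: no writer match
  owner: no writer match
  checksum: paired with writer checksum (bytes -> float32; writer optional)
  writer field signature has no reader counterpart
  writer field owner has no reader counterpart
  violation R3 at checksum
  violation R2 at owner
  violation R2 at signature
  => backward: BREAKING (3)
forward pass over Profile, reader schema v1, writer schema v2:
  kind: paired with writer kind (Channel -> Channel; writer optional)
  signature: no writer match
  owner: no writer match
  checksum: paired with writer checksum (float32 -> bytes; writer optional)
  writer field verified has no reader counterpart
  writer field signature has no reader counterpart
  writer field owner has no reader counterpart
  violation R3 at checksum
  violation R2 at owner
  violation R2 at signature
  violation R2 at verified
  => forward: BREAKING (4)
decode walk for Profile under reader schema v2:
  verified := true (absent -> default)
  kind := "HIGH"
  signature := null (absent, optional -> null)
  owner := null (absent, optional -> null)
  read fails at checksum under R3
  => FAILS_AT (checksum, R3)

backward: BREAKING [(checksum, R3), (owner, R2), (signature, R2)]; forward: BREAKING [(checksum, R3), (owner, R2), (signature, R2), (verified, R2)]; decoded: FAILS_AT (checksum, R3)


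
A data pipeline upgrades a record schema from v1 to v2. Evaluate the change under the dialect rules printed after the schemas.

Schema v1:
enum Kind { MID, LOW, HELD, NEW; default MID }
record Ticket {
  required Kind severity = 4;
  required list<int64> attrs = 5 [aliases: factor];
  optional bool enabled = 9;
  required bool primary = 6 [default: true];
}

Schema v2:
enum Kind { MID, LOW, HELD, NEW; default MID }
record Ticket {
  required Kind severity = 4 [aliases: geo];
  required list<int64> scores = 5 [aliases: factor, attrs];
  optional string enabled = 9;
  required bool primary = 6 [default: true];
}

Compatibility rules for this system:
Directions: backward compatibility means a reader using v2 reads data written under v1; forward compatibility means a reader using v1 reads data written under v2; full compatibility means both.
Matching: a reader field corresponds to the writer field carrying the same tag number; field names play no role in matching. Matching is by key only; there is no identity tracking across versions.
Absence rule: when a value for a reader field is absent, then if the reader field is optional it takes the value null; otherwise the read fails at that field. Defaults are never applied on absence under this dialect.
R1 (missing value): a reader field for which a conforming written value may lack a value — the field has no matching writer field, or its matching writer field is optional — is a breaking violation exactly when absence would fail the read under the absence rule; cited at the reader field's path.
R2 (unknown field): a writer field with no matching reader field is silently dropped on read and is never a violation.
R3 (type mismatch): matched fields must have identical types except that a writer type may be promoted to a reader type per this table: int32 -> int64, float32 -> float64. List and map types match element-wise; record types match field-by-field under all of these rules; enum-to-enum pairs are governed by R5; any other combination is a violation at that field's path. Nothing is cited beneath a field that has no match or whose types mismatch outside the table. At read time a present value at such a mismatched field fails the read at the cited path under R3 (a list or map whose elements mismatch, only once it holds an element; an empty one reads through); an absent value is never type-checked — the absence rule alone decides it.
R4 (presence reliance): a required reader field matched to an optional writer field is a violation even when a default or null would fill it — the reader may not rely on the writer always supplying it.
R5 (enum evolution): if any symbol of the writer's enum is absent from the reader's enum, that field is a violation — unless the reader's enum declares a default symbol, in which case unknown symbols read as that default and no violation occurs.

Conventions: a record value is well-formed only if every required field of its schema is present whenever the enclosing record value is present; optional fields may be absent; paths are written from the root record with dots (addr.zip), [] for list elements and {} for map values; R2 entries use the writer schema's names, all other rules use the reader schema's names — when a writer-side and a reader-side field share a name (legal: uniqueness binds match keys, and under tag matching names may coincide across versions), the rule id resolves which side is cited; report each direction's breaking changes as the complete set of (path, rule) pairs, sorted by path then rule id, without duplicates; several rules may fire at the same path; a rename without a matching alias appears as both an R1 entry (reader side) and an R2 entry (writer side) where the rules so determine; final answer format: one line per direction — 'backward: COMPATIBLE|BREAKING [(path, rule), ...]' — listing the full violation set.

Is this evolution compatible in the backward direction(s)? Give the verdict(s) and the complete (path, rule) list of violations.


backward: BREAKING [(enabled, R3)]

the writer's type comes first in each Ticket pair
backward on Ticket — v2 reading data written by v1:
  severity: paired with writer severity (Kind -> Kind; writer required)
  scores: paired with writer attrs (list<int64> -> list<int64>; writer required)
  enabled: paired with writer enabled (bool -> string; writer optional)
  primary: paired with writer primary (bool -> bool; writer required)
  violation R3 at enabled
  => backward: BREAKING (1)
ruling out the remaining Ticket differences:
  renamed field attrs to scores in record Ticket (alias attrs declared on the renamed field) -> fires no rule on Ticket, leaving the asked answer as it is


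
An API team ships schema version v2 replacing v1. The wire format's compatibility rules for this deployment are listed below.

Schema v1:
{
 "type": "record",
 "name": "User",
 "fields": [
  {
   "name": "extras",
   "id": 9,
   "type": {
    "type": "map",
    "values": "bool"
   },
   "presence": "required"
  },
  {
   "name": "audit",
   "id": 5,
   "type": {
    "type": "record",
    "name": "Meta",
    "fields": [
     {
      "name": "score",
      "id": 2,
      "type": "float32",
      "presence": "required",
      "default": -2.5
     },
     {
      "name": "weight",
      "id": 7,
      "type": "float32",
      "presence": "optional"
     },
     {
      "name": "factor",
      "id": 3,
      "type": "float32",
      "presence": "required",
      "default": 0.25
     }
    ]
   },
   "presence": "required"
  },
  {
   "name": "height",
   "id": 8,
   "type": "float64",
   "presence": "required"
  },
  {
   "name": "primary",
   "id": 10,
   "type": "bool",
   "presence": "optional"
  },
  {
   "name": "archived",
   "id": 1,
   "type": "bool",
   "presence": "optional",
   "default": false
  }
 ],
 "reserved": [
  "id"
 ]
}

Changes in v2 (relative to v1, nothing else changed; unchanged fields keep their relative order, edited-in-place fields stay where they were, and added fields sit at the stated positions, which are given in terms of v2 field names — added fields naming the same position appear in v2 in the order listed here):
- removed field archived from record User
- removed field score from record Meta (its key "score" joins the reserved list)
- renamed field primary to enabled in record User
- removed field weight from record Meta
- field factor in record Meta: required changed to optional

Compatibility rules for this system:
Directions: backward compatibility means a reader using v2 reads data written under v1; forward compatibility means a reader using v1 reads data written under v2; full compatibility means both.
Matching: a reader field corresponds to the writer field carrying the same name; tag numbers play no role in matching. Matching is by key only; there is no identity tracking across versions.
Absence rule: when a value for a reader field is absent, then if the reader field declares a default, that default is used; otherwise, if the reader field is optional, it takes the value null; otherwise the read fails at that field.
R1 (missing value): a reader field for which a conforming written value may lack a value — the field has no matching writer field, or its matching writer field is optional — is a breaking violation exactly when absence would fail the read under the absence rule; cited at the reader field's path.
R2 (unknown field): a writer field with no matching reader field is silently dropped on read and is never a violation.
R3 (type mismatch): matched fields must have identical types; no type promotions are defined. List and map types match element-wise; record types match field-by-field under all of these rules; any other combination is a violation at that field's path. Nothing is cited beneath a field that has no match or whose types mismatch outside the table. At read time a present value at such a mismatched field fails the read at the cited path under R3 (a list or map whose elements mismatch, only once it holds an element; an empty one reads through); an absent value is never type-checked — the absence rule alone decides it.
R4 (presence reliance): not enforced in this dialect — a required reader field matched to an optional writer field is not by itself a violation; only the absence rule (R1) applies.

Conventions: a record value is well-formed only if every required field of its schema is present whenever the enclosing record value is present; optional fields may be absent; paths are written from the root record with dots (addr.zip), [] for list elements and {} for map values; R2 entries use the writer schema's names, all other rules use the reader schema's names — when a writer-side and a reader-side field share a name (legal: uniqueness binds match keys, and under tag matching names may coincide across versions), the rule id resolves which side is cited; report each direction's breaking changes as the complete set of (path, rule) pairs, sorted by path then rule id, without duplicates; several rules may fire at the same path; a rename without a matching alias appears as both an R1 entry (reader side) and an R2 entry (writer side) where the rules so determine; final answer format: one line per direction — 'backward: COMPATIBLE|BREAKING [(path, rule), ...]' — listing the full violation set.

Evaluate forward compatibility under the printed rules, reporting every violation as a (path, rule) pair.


forward: COMPATIBLE []

arrows below run writer -> reader for User
forward pass over User, reader schema v1, writer schema v2:
  writer required, map<string, bool> -> map<string, bool>: reader extras maps from writer extras
  writer required, Meta -> Meta: reader audit maps from writer audit
  writer required, float64 -> float64: reader height maps from writer height
  no writer field matches reader primary
  no writer field matches reader archived
  writer field enabled has no reader counterpart
  no writer field matches reader audit.score
  no writer field matches reader audit.weight
  writer optional, float32 -> float32: reader audit.factor maps from writer audit.factor
  => no violations; forward on User: COMPATIBLE
the other User changes do not affect what is asked:
  removed field archived from record User -> inert for the asked User verdict: nothing fires
  removed field score from record Meta (its key "score" joins the reserved list) -> inert for the asked User verdict: nothing fires
  renamed field primary to enabled in record User -> inert for the asked User verdict: nothing fires
  removed field weight from record Meta -> inert for the asked User verdict: nothing fires
  field factor in record Meta: required changed to optional -> inert for the asked User verdict: nothing fires


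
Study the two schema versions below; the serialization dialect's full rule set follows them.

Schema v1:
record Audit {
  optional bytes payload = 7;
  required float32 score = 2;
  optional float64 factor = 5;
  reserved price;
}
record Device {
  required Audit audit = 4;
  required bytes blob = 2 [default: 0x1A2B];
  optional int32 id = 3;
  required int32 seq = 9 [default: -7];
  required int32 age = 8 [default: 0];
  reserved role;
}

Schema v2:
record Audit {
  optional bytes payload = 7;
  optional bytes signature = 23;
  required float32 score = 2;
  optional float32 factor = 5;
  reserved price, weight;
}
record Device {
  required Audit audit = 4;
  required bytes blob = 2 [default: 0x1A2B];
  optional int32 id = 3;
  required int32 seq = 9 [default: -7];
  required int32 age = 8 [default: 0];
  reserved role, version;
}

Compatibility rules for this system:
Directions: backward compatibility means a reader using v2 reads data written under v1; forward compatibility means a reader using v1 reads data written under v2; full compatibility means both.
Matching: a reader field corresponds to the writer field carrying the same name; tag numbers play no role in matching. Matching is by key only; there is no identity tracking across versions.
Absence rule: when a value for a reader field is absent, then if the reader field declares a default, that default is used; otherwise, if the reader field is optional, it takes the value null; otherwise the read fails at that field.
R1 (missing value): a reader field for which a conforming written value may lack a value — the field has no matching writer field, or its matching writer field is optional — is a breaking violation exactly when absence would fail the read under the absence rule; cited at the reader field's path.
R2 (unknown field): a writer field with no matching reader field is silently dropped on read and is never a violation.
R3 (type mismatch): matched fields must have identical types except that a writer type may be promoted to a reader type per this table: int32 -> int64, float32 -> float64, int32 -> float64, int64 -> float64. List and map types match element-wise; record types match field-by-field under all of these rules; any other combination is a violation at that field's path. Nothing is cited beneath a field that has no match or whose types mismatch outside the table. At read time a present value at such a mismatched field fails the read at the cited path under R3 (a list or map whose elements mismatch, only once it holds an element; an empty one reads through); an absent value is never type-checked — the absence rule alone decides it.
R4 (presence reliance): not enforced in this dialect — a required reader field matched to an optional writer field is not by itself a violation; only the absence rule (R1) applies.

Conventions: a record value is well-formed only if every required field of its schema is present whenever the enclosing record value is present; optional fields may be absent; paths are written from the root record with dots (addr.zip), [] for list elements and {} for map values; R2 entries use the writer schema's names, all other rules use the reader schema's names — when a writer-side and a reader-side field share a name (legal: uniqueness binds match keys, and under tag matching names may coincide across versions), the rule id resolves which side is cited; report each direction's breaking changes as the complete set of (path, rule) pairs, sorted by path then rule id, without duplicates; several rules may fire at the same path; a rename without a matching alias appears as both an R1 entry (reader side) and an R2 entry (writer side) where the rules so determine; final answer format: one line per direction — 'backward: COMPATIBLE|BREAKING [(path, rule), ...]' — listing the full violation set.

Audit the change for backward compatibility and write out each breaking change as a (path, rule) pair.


backward: BREAKING [(audit.factor, R3)]

in Device below, arrows point writer -> reader
backward for Device (reader v2, writer v1):
  writer required, Audit -> Audit: reader audit maps from writer audit
  writer required, bytes -> bytes: reader blob maps from writer blob
  writer optional, int32 -> int32: reader id maps from writer id
  writer required, int32 -> int32: reader seq maps from writer seq
  writer required, int32 -> int32: reader age maps from writer age
  writer optional, bytes -> bytes: reader audit.payload maps from writer audit.payload
  audit.signature has no writer counterpart
  writer required, float32 -> float32: reader audit.score maps from writer audit.score
  writer optional, float64 -> float32: reader audit.factor maps from writer audit.factor
  breaking: (audit.factor, R3)
  backward on Device therefore BREAKING (1)
remaining Device differences; none change what is asked:
  added field signature to record Audit: optional bytes, tag 23 (in v2 it sits immediately before score) -> fires no rule on Device, leaving the asked answer as it is
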